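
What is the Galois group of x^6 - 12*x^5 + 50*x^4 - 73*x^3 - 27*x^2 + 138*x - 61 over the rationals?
PSL(2,5)

The polynomial f is an irreducible sextic over Q, so G = Gal(f/Q) is one of the 16 transitive subgroups 6T1, ..., 6T16 of S_6. The discriminant of f is 30991489 = 5567^2, a perfect square, so G is contained in A_6. The transitive groups of degree 6 contained in A_6 are: A_4 (6T4, order 12), S_4 (6T7, order 24), (C_3 x C_3) : C_4 (6T10, order 36), PSL(2,5) (6T12, order 60), A_6 (6T15, order 360). By Dedekind's theorem, for a prime p not dividing disc(f) the degrees of the irreducible factors of f mod p form the cycle type of an element of G. Factoring f modulo the 21 such primes p <= 79 (skipping 19, which divides the discriminant), each new pattern first appears at: mod 2: f = (x + 1)(x^5 + x^4 + x^3 + x + 1), pattern 5+1; mod 7: f = (x^3 + 3x^2 + x + 1)(x^3 + 6x^2 + 3x + 2), pattern 3+3; mod 61: f = (x)(x + 22)(x^2 + 42x + 12)(x^2 + 46x + 13), pattern 2+2+1+1. No other pattern occurs in this range, so the set of observed cycle types is {5+1, 3+3, 2+2+1+1}. The candidates containing elements of all these cycle types are PSL(2,5) (6T12) of order 60, A_6 (6T15) of order 360; the others are excluded. The observed types are precisely the cycle types that occur in PSL(2,5) (6T12) (apart from the identity). Each of the other remaining candidates has further cycle types, and by the Chebotarev density theorem the matching factorization patterns would occur for a proportion of primes equal to their share of the group: A_6 (6T15) additionally contains elements of type 4+2, 3+1+1+1 (130 of its 360 elements, about 36% of primes). None of the 21 primes tested shows any such pattern (for each of these groups the chance of that is below 10^-4), which rules them out. Hence G = PSL(2,5) (6T12), of order 60.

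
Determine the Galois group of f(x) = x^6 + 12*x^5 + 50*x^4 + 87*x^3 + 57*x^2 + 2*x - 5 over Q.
PSL(2,5) (also written A5(6))

The polynomial f is an irreducible sextic over Q, so G = Gal(f/Q) is one of the 16 transitive subgroups 6T1, ..., 6T16 of S_6. The discriminant of f is 30991489 = 5567^2, a perfect square, so G is contained in A_6. The transitive groups of degree 6 contained in A_6 are: A_4 (6T4, order 12), S_4 (6T7, order 24), (C_3 x C_3) : C_4 (6T10, order 36), PSL(2,5) (6T12, order 60), A_6 (6T15, order 360). By Dedekind's theorem, for a prime p not dividing disc(f) the degrees of the irreducible factors of f mod p form the cycle type of an element of G. Factoring f modulo the 21 such primes p <= 79 (skipping 19, which divides the discriminant), each new pattern first appears at: mod 2: f = (x + 1)(x^5 + x^4 + x^3 + x + 1), pattern 5+1; mod 7: f = (x^3 + x^2 + 3x + 5)(x^3 + 4x^2 + x + 6), pattern 3+3; mod 61: f = (x + 4)(x + 26)(x^2 + 50x + 13)(x^2 + 54x + 30), pattern 2+2+1+1. No other pattern occurs in this range, so the set of observed cycle types is {5+1, 3+3, 2+2+1+1}. The candidates containing elements of all these cycle types are PSL(2,5) (6T12) of order 60, A_6 (6T15) of order 360; the others are excluded. The observed types are precisely the cycle types that occur in PSL(2,5) (6T12) (apart from the identity). Each of the other remaining candidates has further cycle types, and by the Chebotarev density theorem the matching factorization patterns would occur for a proportion of primes equal to their share of the group: A_6 (6T15) additionally contains elements of type 4+2, 3+1+1+1 (130 of its 360 elements, about 36% of primes). None of the 21 primes tested shows any such pattern (for each of these groups the chance of that is below 10^-4), which rules them out. Hence G = PSL(2,5) (6T12), of order 60.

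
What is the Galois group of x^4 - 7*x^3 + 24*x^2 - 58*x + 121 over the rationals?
The polynomial is an irreducible quartic over Q and its discriminant is 66430125, which is not a perfect square, so the Galois group is not contained in A_4. The resolvent cubic y^3 - 24*y^2 - 78*y + 2323 has exactly one rational root, so the Galois group is C_4 or D_4. The quartic becomes reducible over Q(sqrt(disc)), so the group is C_4.

C_4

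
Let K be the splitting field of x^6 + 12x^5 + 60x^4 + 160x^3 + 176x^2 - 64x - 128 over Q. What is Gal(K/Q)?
The polynomial f is an irreducible sextic over Q, so G = Gal(f/Q) is one of the 16 transitive subgroups 6T1, ..., 6T16 of S_6. The discriminant of f is -3603718079512576, which is not a perfect square, so G is not contained in A_6. The transitive groups of degree 6 not contained in A_6 are: C_6 (6T1, order 6), S_3 (6T2, order 6), D_6 (6T3, order 12), C_3 x S_3 (6T5, order 18), A_4 x C_2 (6T6, order 24), S_4 (6T8, order 24), S_3 x S_3 (6T9, order 36), S_4 x C_2 (6T11, order 48), (S_3 x S_3) : C_2 (6T13, order 72), PGL(2,5) (6T14, order 120), S_6 (6T16, order 720). By Dedekind's theorem, for a prime p not dividing disc(f) the degrees of the irreducible factors of f mod p form the cycle type of an element of G. Factoring f modulo the 67 such primes p <= 347 (skipping 2, 229, which divide the discriminant), each new pattern first appears at: mod 3: f = (x^6 + x^3 + 2x^2 + 2x + 1), pattern 6; mod 5: f = (x^3 + x + 1)(x^3 + 2x^2 + 4x + 2), pattern 3+3; mod 7: f = (x + 5)(x + 6)(x^4 + x^3 + 5x^2 + 5x + 6), pattern 4+1+1; mod 13: f = (x^2 + 4x + 11)(x^4 + 8x^3 + 4x^2 + 4x + 12), pattern 4+2; mod 23: f = (x^2 + 4x + 6)(x^2 + 14x + 4)(x^2 + 17x + 10), pattern 2+2+2; mod 29: f = (x + 11)(x + 22)(x^2 + 2x + 28)(x^2 + 6x + 7), pattern 2+2+1+1; mod 193: f = (x + 7)(x + 14)(x + 90)(x + 107)(x + 183)(x + 190), pattern 1+1+1+1+1+1; mod 347: f = (x + 8)(x + 47)(x + 304)(x + 343)(x^2 + 4x + 330), pattern 2+1+1+1+1. No other pattern occurs in this range, so the set of observed cycle types is {6, 3+3, 4+1+1, 4+2, 2+2+2, 2+2+1+1, 1+1+1+1+1+1, 2+1+1+1+1}. The candidates containing elements of all these cycle types are S_4 x C_2 (6T11) of order 48, S_6 (6T16) of order 720; the others are excluded. The observed types are precisely the cycle types that occur in S_4 x C_2 (6T11). Each of the other remaining candidates has further cycle types, and by the Chebotarev density theorem the matching factorization patterns would occur for a proportion of primes equal to their share of the group: S_6 (6T16) additionally contains elements of type 5+1, 3+2+1, 3+1+1+1 (304 of its 720 elements, about 42% of primes). None of the 67 primes tested shows any such pattern (for each of these groups the chance of that is below 10^-4), which rules them out. Hence G = S_4 x C_2 (6T11), of order 48.

S_4 x C_2 (order 48)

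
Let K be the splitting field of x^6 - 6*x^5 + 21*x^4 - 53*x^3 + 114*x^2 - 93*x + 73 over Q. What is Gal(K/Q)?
C_6 (also written C6)

The polynomial f is an irreducible sextic over Q, so G = Gal(f/Q) is one of the 16 transitive subgroups 6T1, ..., 6T16 of S_6. The discriminant of f is -449880542841987, which is not a perfect square, so G is not contained in A_6. The transitive groups of degree 6 not contained in A_6 are: C_6 (6T1, order 6), S_3 (6T2, order 6), D_6 (6T3, order 12), C_3 x S_3 (6T5, order 18), A_4 x C_2 (6T6, order 24), S_4 (6T8, order 24), S_3 x S_3 (6T9, order 36), S_4 x C_2 (6T11, order 48), (S_3 x S_3) : C_2 (6T13, order 72), PGL(2,5) (6T14, order 120), S_6 (6T16, order 720). By Dedekind's theorem, for a prime p not dividing disc(f) the degrees of the irreducible factors of f mod p form the cycle type of an element of G. Factoring f modulo the 37 such primes p <= 179 (skipping 3, 19, 73, 109, which divide the discriminant), each new pattern first appears at: mod 2: f = (x^6 + x^4 + x^3 + x + 1), pattern 6; mod 7: f = (x^3 + 4x^2 + 1)(x^3 + 4x^2 + 5x + 3), pattern 3+3; mod 17: f = (x^2 + 5x + 8)(x^2 + 9x + 6)(x^2 + 14x + 4), pattern 2+2+2; mod 37: f = (x + 3)(x + 9)(x + 14)(x + 22)(x + 27)(x + 30), pattern 1+1+1+1+1+1. No other pattern occurs in this range, so the set of observed cycle types is {6, 3+3, 2+2+2, 1+1+1+1+1+1}. The candidates containing elements of all these cycle types are C_6 (6T1) of order 6, D_6 (6T3) of order 12, C_3 x S_3 (6T5) of order 18, A_4 x C_2 (6T6) of order 24, S_3 x S_3 (6T9) of order 36, S_4 x C_2 (6T11) of order 48, (S_3 x S_3) : C_2 (6T13) of order 72, PGL(2,5) (6T14) of order 120, S_6 (6T16) of order 720; the others are excluded. The observed types are precisely the cycle types that occur in C_6 (6T1). Each of the other remaining candidates has further cycle types, and by the Chebotarev density theorem the matching factorization patterns would occur for a proportion of primes equal to their share of the group: D_6 (6T3) additionally contains elements of type 2+2+1+1 (3 of its 12 elements, about 25% of primes); C_3 x S_3 (6T5) additionally contains elements of type 3+1+1+1 (4 of its 18 elements, about 22% of primes); A_4 x C_2 (6T6) additionally contains elements of type 2+2+1+1, 2+1+1+1+1 (6 of its 24 elements, about 25% of primes); S_3 x S_3 (6T9) additionally contains elements of type 3+1+1+1, 2+2+1+1 (13 of its 36 elements, about 36% of primes); S_4 x C_2 (6T11) additionally contains elements of type 4+2, 4+1+1, 2+2+1+1, 2+1+1+1+1 (24 of its 48 elements, about 50% of primes); (S_3 x S_3) : C_2 (6T13) additionally contains elements of type 4+2, 3+2+1, 3+1+1+1, 2+2+1+1, 2+1+1+1+1 (49 of its 72 elements, about 68% of primes); PGL(2,5) (6T14) additionally contains elements of type 5+1, 4+1+1, 2+2+1+1 (69 of its 120 elements, about 58% of primes); S_6 (6T16) additionally contains elements of type 5+1, 4+2, 4+1+1, 3+2+1, 3+1+1+1, 2+2+1+1, 2+1+1+1+1 (544 of its 720 elements, about 76% of primes). None of the 37 primes tested shows any such pattern (for each of these groups the chance of that is below 10^-4), which rules them out. Hence G = C_6 (6T1), of order 6.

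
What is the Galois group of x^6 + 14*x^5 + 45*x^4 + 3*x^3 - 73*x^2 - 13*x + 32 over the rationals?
PSL(2,5), A_5 acting on 6 points

The polynomial f is an irreducible sextic over Q, so G = Gal(f/Q) is one of the 16 transitive subgroups 6T1, ..., 6T16 of S_6. The discriminant of f is 3646117689361 = 1909481^2, a perfect square, so G is contained in A_6. The transitive groups of degree 6 contained in A_6 are: A_4 (6T4, order 12), S_4 (6T7, order 24), (C_3 x C_3) : C_4 (6T10, order 36), PSL(2,5) (6T12, order 60), A_6 (6T15, order 360). By Dedekind's theorem, for a prime p not dividing disc(f) the degrees of the irreducible factors of f mod p form the cycle type of an element of G. Factoring f modulo the 21 such primes p <= 83 (skipping 7, 19, which divide the discriminant), each new pattern first appears at: mod 2: f = (x)(x^5 + x^3 + x^2 + x + 1), pattern 5+1; mod 11: f = (x^3 + 4x^2 + 7x + 2)(x^3 + 10x^2 + 9x + 5), pattern 3+3; mod 61: f = (x + 3)(x + 26)(x^2 + 23x + 23)(x^2 + 23x + 33), pattern 2+2+1+1. No other pattern occurs in this range, so the set of observed cycle types is {5+1, 3+3, 2+2+1+1}. The candidates containing elements of all these cycle types are PSL(2,5) (6T12) of order 60, A_6 (6T15) of order 360; the others are excluded. The observed types are precisely the cycle types that occur in PSL(2,5) (6T12) (apart from the identity). Each of the other remaining candidates has further cycle types, and by the Chebotarev density theorem the matching factorization patterns would occur for a proportion of primes equal to their share of the group: A_6 (6T15) additionally contains elements of type 4+2, 3+1+1+1 (130 of its 360 elements, about 36% of primes). None of the 21 primes tested shows any such pattern (for each of these groups the chance of that is below 10^-4), which rules them out. Hence G = PSL(2,5) (6T12), of order 60.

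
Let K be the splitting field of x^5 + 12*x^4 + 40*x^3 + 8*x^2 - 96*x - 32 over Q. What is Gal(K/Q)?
C_5 (also written C5)

The polynomial f is an irreducible quintic over Q, so G = Gal(f/Q) is a transitive subgroup of S_5: one of C_5 (5T1, order 5), D_5 (5T2, order 10), F_20 (5T3, order 20), A_5 (5T4, order 60) or S_5 (5T5, order 120). The discriminant of f is 15352201216 = 123904^2, a perfect square, so G is contained in A_5. The transitive groups of degree 5 contained in A_5 are: C_5 (5T1, order 5), D_5 (5T2, order 10), A_5 (5T4, order 60). By Dedekind's theorem, for a prime p not dividing disc(f) the degrees of the irreducible factors of f mod p form the cycle type of an element of G. Factoring f modulo the 14 such primes p <= 53 (skipping 2, 11, which divide the discriminant), each new pattern first appears at: mod 3: f = (x^5 + x^3 + 2x^2 + 1), pattern 5; mod 23: f = (x + 3)(x + 5)(x + 13)(x + 17)(x + 20), pattern 1+1+1+1+1. No other pattern occurs in this range, so the set of observed cycle types is {5, 1+1+1+1+1}. The candidates containing elements of all these cycle types are C_5 (5T1) of order 5, D_5 (5T2) of order 10, A_5 (5T4) of order 60; the others are excluded. The observed types are precisely the cycle types that occur in C_5 (5T1). Each of the other remaining candidates has further cycle types, and by the Chebotarev density theorem the matching factorization patterns would occur for a proportion of primes equal to their share of the group: D_5 (5T2) additionally contains elements of type 2+2+1 (5 of its 10 elements, about 50% of primes); A_5 (5T4) additionally contains elements of type 3+1+1, 2+2+1 (35 of its 60 elements, about 58% of primes). None of the 14 primes tested shows any such pattern (for each of these groups the chance of that is below 10^-4), which rules them out. Hence G = C_5 (5T1), of order 5.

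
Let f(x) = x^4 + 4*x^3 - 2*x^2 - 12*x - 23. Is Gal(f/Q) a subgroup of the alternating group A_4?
The polynomial is irreducible of degree 4 over Q. Its discriminant is -4194304, which is not a perfect square. A Galois group lies in the alternating group exactly when the discriminant is a square in Q, so the Galois group (D_4) is not contained in A_4.

No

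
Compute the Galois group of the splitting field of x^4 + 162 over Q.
The polynomial is an irreducible quartic over Q and its discriminant is 1088391168, which is not a perfect square, so the Galois group is not contained in A_4. The resolvent cubic y^3 - 648*y has exactly one rational root, so the Galois group is C_4 or D_4. The quartic remains irreducible over Q(sqrt(disc)), so the group is D_4.

D_4 (also written D4)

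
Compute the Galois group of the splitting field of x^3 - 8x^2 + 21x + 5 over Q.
The polynomial is an irreducible cubic over Q and its discriminant is -14375, which is not a perfect square. For an irreducible cubic, a non-square discriminant gives Galois group S_3.

S_3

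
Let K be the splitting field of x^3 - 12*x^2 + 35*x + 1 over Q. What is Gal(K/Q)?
C_3 (also written C3)

The polynomial is an irreducible cubic over Q and its discriminant is 4225 = 65^2, a perfect square. For an irreducible cubic, a square discriminant forces the Galois group to be A_3, the cyclic group of order 3.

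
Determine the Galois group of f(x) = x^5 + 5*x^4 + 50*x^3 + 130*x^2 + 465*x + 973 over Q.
The polynomial f is an irreducible quintic over Q, so G = Gal(f/Q) is a transitive subgroup of S_5: one of C_5 (5T1, order 5), D_5 (5T2, order 10), F_20 (5T3, order 20), A_5 (5T4, order 60) or S_5 (5T5, order 120). The discriminant of f is 673506304000000 = 25952000^2, a perfect square, so G is contained in A_5. The transitive groups of degree 5 contained in A_5 are: C_5 (5T1, order 5), D_5 (5T2, order 10), A_5 (5T4, order 60). By Dedekind's theorem, for a prime p not dividing disc(f) the degrees of the irreducible factors of f mod p form the cycle type of an element of G. Factoring f modulo the 2 such primes p <= 7 (skipping 2, 5, which divide the discriminant), each new pattern first appears at: mod 3: f = (x^5 + 2x^4 + 2x^3 + x^2 + 1), pattern 5; mod 7: f = (x)(x + 6)(x^3 + 6x^2 + 4), pattern 3+1+1. No other pattern occurs in this range, so the set of observed cycle types is {5, 3+1+1}. Among the candidates above, the only group containing elements of all these cycle types is A_5 (5T4) — each of C_5 (5T1), D_5 (5T2) lacks at least one of them. Hence G = A_5 (5T4), of order 60.

A_5 (order 60)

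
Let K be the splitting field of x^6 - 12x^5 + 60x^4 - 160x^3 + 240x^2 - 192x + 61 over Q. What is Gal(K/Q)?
D_6, the dihedral group of order 12

The polynomial f is an irreducible sextic over Q, so G = Gal(f/Q) is one of the 16 transitive subgroups 6T1, ..., 6T16 of S_6. The discriminant of f is 11337408, which is not a perfect square, so G is not contained in A_6. The transitive groups of degree 6 not contained in A_6 are: C_6 (6T1, order 6), S_3 (6T2, order 6), D_6 (6T3, order 12), C_3 x S_3 (6T5, order 18), A_4 x C_2 (6T6, order 24), S_4 (6T8, order 24), S_3 x S_3 (6T9, order 36), S_4 x C_2 (6T11, order 48), (S_3 x S_3) : C_2 (6T13, order 72), PGL(2,5) (6T14, order 120), S_6 (6T16, order 720). By Dedekind's theorem, for a prime p not dividing disc(f) the degrees of the irreducible factors of f mod p form the cycle type of an element of G. Factoring f modulo the 79 such primes p <= 419 (skipping 2, 3, which divide the discriminant), each new pattern first appears at: mod 5: f = (x^2 + x + 2)(x^2 + 3x + 3)(x^2 + 4x + 1), pattern 2+2+2; mod 7: f = (x^6 + 2x^5 + 4x^4 + x^3 + 2x^2 + 4x + 5), pattern 6; mod 11: f = (x + 1)(x + 6)(x^2 + 4x + 8)(x^2 + 10x + 7), pattern 2+2+1+1; mod 13: f = (x^3 + 7x^2 + 12x + 1)(x^3 + 7x^2 + 12x + 9), pattern 3+3; mod 61: f = (x)(x + 24)(x + 26)(x + 31)(x + 33)(x + 57), pattern 1+1+1+1+1+1. No other pattern occurs in this range, so the set of observed cycle types is {2+2+2, 6, 2+2+1+1, 3+3, 1+1+1+1+1+1}. The candidates containing elements of all these cycle types are D_6 (6T3) of order 12, A_4 x C_2 (6T6) of order 24, S_3 x S_3 (6T9) of order 36, S_4 x C_2 (6T11) of order 48, (S_3 x S_3) : C_2 (6T13) of order 72, PGL(2,5) (6T14) of order 120, S_6 (6T16) of order 720; the others are excluded. The observed types are precisely the cycle types that occur in D_6 (6T3). Each of the other remaining candidates has further cycle types, and by the Chebotarev density theorem the matching factorization patterns would occur for a proportion of primes equal to their share of the group: A_4 x C_2 (6T6) additionally contains elements of type 2+1+1+1+1 (3 of its 24 elements, about 12% of primes); S_3 x S_3 (6T9) additionally contains elements of type 3+1+1+1 (4 of its 36 elements, about 11% of primes); S_4 x C_2 (6T11) additionally contains elements of type 4+2, 4+1+1, 2+1+1+1+1 (15 of its 48 elements, about 31% of primes); (S_3 x S_3) : C_2 (6T13) additionally contains elements of type 4+2, 3+2+1, 3+1+1+1, 2+1+1+1+1 (40 of its 72 elements, about 56% of primes); PGL(2,5) (6T14) additionally contains elements of type 5+1, 4+1+1 (54 of its 120 elements, about 45% of primes); S_6 (6T16) additionally contains elements of type 5+1, 4+2, 4+1+1, 3+2+1, 3+1+1+1, 2+1+1+1+1 (499 of its 720 elements, about 69% of primes). None of the 79 primes tested shows any such pattern (for each of these groups the chance of that is below 10^-4), which rules them out. Hence G = D_6 (6T3), of order 12.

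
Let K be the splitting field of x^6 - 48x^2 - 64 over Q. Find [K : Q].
12

The degree of the splitting field over Q equals the order of the Galois group, so first determine the group. The polynomial f is an irreducible sextic over Q, so G = Gal(f/Q) is one of the 16 transitive subgroups 6T1, ..., 6T16 of S_6. The discriminant of f is 450868486864896 = 21233664^2, a perfect square, so G is contained in A_6. The transitive groups of degree 6 contained in A_6 are: A_4 (6T4, order 12), S_4 (6T7, order 24), (C_3 x C_3) : C_4 (6T10, order 36), PSL(2,5) (6T12, order 60), A_6 (6T15, order 360). By Dedekind's theorem, for a prime p not dividing disc(f) the degrees of the irreducible factors of f mod p form the cycle type of an element of G. Factoring f modulo the 33 such primes p <= 149 (skipping 2, 3, which divide the discriminant), each new pattern first appears at: mod 5: f = (x^3 + 2x^2 + 2x + 3)(x^3 + 3x^2 + 2x + 2), pattern 3+3; mod 17: f = (x + 4)(x + 13)(x^2 + 5)(x^2 + 11), pattern 2+2+1+1; mod 71: f = (x + 7)(x + 8)(x + 10)(x + 61)(x + 63)(x + 64), pattern 1+1+1+1+1+1. No other pattern occurs in this range, so the set of observed cycle types is {3+3, 2+2+1+1, 1+1+1+1+1+1}. The candidates containing elements of all these cycle types are A_4 (6T4) of order 12, S_4 (6T7) of order 24, (C_3 x C_3) : C_4 (6T10) of order 36, PSL(2,5) (6T12) of order 60, A_6 (6T15) of order 360; the others are excluded. The observed types are precisely the cycle types that occur in A_4 (6T4). Each of the other remaining candidates has further cycle types, and by the Chebotarev density theorem the matching factorization patterns would occur for a proportion of primes equal to their share of the group: S_4 (6T7) additionally contains elements of type 4+2 (6 of its 24 elements, about 25% of primes); (C_3 x C_3) : C_4 (6T10) additionally contains elements of type 4+2, 3+1+1+1 (22 of its 36 elements, about 61% of primes); PSL(2,5) (6T12) additionally contains elements of type 5+1 (24 of its 60 elements, about 40% of primes); A_6 (6T15) additionally contains elements of type 5+1, 4+2, 3+1+1+1 (274 of its 360 elements, about 76% of primes). None of the 33 primes tested shows any such pattern (for each of these groups the chance of that is below 10^-4), which rules them out. Hence G = A_4 (6T4), of order 12. The Galois group A_4 (6T4) has order 12, so the splitting field has degree 12 over Q.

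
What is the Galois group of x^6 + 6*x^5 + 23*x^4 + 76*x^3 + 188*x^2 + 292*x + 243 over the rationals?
S_4 x C_2 (also written S4xC2)

The polynomial f is an irreducible sextic over Q, so G = Gal(f/Q) is one of the 16 transitive subgroups 6T1, ..., 6T16 of S_6. The discriminant of f is -347502390485056, which is not a perfect square, so G is not contained in A_6. The transitive groups of degree 6 not contained in A_6 are: C_6 (6T1, order 6), S_3 (6T2, order 6), D_6 (6T3, order 12), C_3 x S_3 (6T5, order 18), A_4 x C_2 (6T6, order 24), S_4 (6T8, order 24), S_3 x S_3 (6T9, order 36), S_4 x C_2 (6T11, order 48), (S_3 x S_3) : C_2 (6T13, order 72), PGL(2,5) (6T14, order 120), S_6 (6T16, order 720). By Dedekind's theorem, for a prime p not dividing disc(f) the degrees of the irreducible factors of f mod p form the cycle type of an element of G. Factoring f modulo the 17 such primes p <= 67 (skipping 2, 31, which divide the discriminant), each new pattern first appears at: mod 3: f = (x)(x + 1)(x^4 + 2x^3 + x + 1), pattern 4+1+1; mod 5: f = (x^3 + 2x + 1)(x^3 + x^2 + x + 3), pattern 3+3; mod 7: f = (x^6 + 6x^5 + 2x^4 + 6x^3 + 6x^2 + 5x + 5), pattern 6; mod 11: f = (x^2 + 5x + 1)(x^2 + 5x + 7)(x^2 + 7x + 8), pattern 2+2+2; mod 13: f = (x^2 + 6)(x^4 + 6x^3 + 4x^2 + x + 8), pattern 4+2; mod 37: f = (x + 20)(x + 30)(x^2 + 6x + 1)(x^2 + 24x + 35), pattern 2+2+1+1; mod 47: f = (x + 3)(x + 18)(x + 36)(x + 40)(x^2 + 3x + 26), pattern 2+1+1+1+1. No other pattern occurs in this range, so the set of observed cycle types is {4+1+1, 3+3, 6, 2+2+2, 4+2, 2+2+1+1, 2+1+1+1+1}. The candidates containing elements of all these cycle types are S_4 x C_2 (6T11) of order 48, S_6 (6T16) of order 720; the others are excluded. The observed types are precisely the cycle types that occur in S_4 x C_2 (6T11) (apart from the identity). Each of the other remaining candidates has further cycle types, and by the Chebotarev density theorem the matching factorization patterns would occur for a proportion of primes equal to their share of the group: S_6 (6T16) additionally contains elements of type 5+1, 3+2+1, 3+1+1+1 (304 of its 720 elements, about 42% of primes). None of the 17 primes tested shows any such pattern (for each of these groups the chance of that is below 10^-4), which rules them out. Hence G = S_4 x C_2 (6T11), of order 48.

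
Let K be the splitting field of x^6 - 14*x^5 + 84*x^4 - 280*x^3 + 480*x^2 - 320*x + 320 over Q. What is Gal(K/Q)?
(C_3 x C_3) : C_4, the transitive group 6T10 of order 36

The polynomial f is an irreducible sextic over Q, so G = Gal(f/Q) is one of the 16 transitive subgroups 6T1, ..., 6T16 of S_6. The discriminant of f is 564385546240000 = 23756800^2, a perfect square, so G is contained in A_6. The transitive groups of degree 6 contained in A_6 are: A_4 (6T4, order 12), S_4 (6T7, order 24), (C_3 x C_3) : C_4 (6T10, order 36), PSL(2,5) (6T12, order 60), A_6 (6T15, order 360). By Dedekind's theorem, for a prime p not dividing disc(f) the degrees of the irreducible factors of f mod p form the cycle type of an element of G. Factoring f modulo the 19 such primes p <= 79 (skipping 2, 5, 29, which divide the discriminant), each new pattern first appears at: mod 3: f = (x^2 + 2x + 2)(x^4 + 2x^3 + x + 1), pattern 4+2; mod 11: f = (x^3 + 8x + 6)(x^3 + 8x^2 + 10x + 2), pattern 3+3; mod 19: f = (x + 12)(x + 14)(x^2 + 7x + 2)(x^2 + 10x + 10), pattern 2+2+1+1; mod 61: f = (x + 3)(x + 36)(x + 50)(x^3 + 19x^2 + 56x + 10), pattern 3+1+1+1. No other pattern occurs in this range, so the set of observed cycle types is {4+2, 3+3, 2+2+1+1, 3+1+1+1}. The candidates containing elements of all these cycle types are (C_3 x C_3) : C_4 (6T10) of order 36, A_6 (6T15) of order 360; the others are excluded. The observed types are precisely the cycle types that occur in (C_3 x C_3) : C_4 (6T10) (apart from the identity). Each of the other remaining candidates has further cycle types, and by the Chebotarev density theorem the matching factorization patterns would occur for a proportion of primes equal to their share of the group: A_6 (6T15) additionally contains elements of type 5+1 (144 of its 360 elements, about 40% of primes). None of the 19 primes tested shows any such pattern (for each of these groups the chance of that is below 10^-4), which rules them out. Hence G = (C_3 x C_3) : C_4 (6T10), of order 36.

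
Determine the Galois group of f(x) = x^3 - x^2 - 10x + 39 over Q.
The polynomial is an irreducible cubic over Q and its discriminant is -29791, which is not a perfect square. For an irreducible cubic, a non-square discriminant gives Galois group S_3.

S_3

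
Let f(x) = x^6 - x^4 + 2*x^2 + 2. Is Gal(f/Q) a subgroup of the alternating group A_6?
The polynomial is irreducible of degree 6 over Q. Its discriminant is -5120000, which is not a perfect square. A Galois group lies in the alternating group exactly when the discriminant is a square in Q, so the Galois group (S_4) is not contained in A_6.

No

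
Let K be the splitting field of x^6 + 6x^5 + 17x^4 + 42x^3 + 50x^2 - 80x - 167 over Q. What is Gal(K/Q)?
S_4 (order 24)

The polynomial f is an irreducible sextic over Q, so G = Gal(f/Q) is one of the 16 transitive subgroups 6T1, ..., 6T16 of S_6. The discriminant of f is 94085654450176 = 9699776^2, a perfect square, so G is contained in A_6. The transitive groups of degree 6 contained in A_6 are: A_4 (6T4, order 12), S_4 (6T7, order 24), (C_3 x C_3) : C_4 (6T10, order 36), PSL(2,5) (6T12, order 60), A_6 (6T15, order 360). By Dedekind's theorem, for a prime p not dividing disc(f) the degrees of the irreducible factors of f mod p form the cycle type of an element of G. Factoring f modulo the 79 such primes p <= 419 (skipping 2, 31, which divide the discriminant), each new pattern first appears at: mod 3: f = (x^2 + x + 2)(x^4 + 2x^3 + x^2 + x + 2), pattern 4+2; mod 5: f = (x^3 + 3x + 3)(x^3 + x^2 + 4x + 1), pattern 3+3; mod 11: f = (x + 8)(x + 9)(x^2 + 3x + 3)(x^2 + 8x + 6), pattern 2+2+1+1; mod 67: f = (x + 1)(x + 36)(x + 53)(x + 59)(x + 60)(x + 65), pattern 1+1+1+1+1+1. No other pattern occurs in this range, so the set of observed cycle types is {4+2, 3+3, 2+2+1+1, 1+1+1+1+1+1}. The candidates containing elements of all these cycle types are S_4 (6T7) of order 24, (C_3 x C_3) : C_4 (6T10) of order 36, A_6 (6T15) of order 360; the others are excluded. The observed types are precisely the cycle types that occur in S_4 (6T7). Each of the other remaining candidates has further cycle types, and by the Chebotarev density theorem the matching factorization patterns would occur for a proportion of primes equal to their share of the group: (C_3 x C_3) : C_4 (6T10) additionally contains elements of type 3+1+1+1 (4 of its 36 elements, about 11% of primes); A_6 (6T15) additionally contains elements of type 5+1, 3+1+1+1 (184 of its 360 elements, about 51% of primes). None of the 79 primes tested shows any such pattern (for each of these groups the chance of that is below 10^-4), which rules them out. Hence G = S_4 (6T7), of order 24.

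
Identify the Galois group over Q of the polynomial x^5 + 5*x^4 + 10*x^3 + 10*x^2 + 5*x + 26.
F_20 (order 20)

The polynomial f is an irreducible quintic over Q, so G = Gal(f/Q) is a transitive subgroup of S_5: one of C_5 (5T1, order 5), D_5 (5T2, order 10), F_20 (5T3, order 20), A_5 (5T4, order 60) or S_5 (5T5, order 120). The discriminant of f is 1220703125, which is not a perfect square, so G is not contained in A_5. The transitive groups of degree 5 not contained in A_5 are: F_20 (5T3, order 20), S_5 (5T5, order 120). By Dedekind's theorem, for a prime p not dividing disc(f) the degrees of the irreducible factors of f mod p form the cycle type of an element of G. Factoring f modulo the 18 such primes p <= 67 (skipping 5, which divides the discriminant), each new pattern first appears at: mod 2: f = (x)(x^4 + x^3 + 1), pattern 4+1; mod 11: f = (x^5 + 5x^4 + 10x^3 + 10x^2 + 5x + 4), pattern 5; mod 19: f = (x + 18)(x^2 + 12x + 15)(x^2 + 13x + 16), pattern 2+2+1; mod 31: f = (x + 6)(x + 10)(x + 11)(x + 19)(x + 21), pattern 1+1+1+1+1. No other pattern occurs in this range, so the set of observed cycle types is {4+1, 5, 2+2+1, 1+1+1+1+1}. The candidates containing elements of all these cycle types are F_20 (5T3) of order 20, S_5 (5T5) of order 120; the others are excluded. The observed types are precisely the cycle types that occur in F_20 (5T3). Each of the other remaining candidates has further cycle types, and by the Chebotarev density theorem the matching factorization patterns would occur for a proportion of primes equal to their share of the group: S_5 (5T5) additionally contains elements of type 3+2, 3+1+1, 2+1+1+1 (50 of its 120 elements, about 42% of primes). None of the 18 primes tested shows any such pattern (for each of these groups the chance of that is below 10^-4), which rules them out. Hence G = F_20 (5T3), of order 20.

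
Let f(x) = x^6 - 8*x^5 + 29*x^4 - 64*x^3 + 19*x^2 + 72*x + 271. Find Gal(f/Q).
The polynomial f is an irreducible sextic over Q, so G = Gal(f/Q) is one of the 16 transitive subgroups 6T1, ..., 6T16 of S_6. The discriminant of f is 564385546240000 = 23756800^2, a perfect square, so G is contained in A_6. The transitive groups of degree 6 contained in A_6 are: A_4 (6T4, order 12), S_4 (6T7, order 24), (C_3 x C_3) : C_4 (6T10, order 36), PSL(2,5) (6T12, order 60), A_6 (6T15, order 360). By Dedekind's theorem, for a prime p not dividing disc(f) the degrees of the irreducible factors of f mod p form the cycle type of an element of G. Factoring f modulo the 19 such primes p <= 79 (skipping 2, 5, 29, which divide the discriminant), each new pattern first appears at: mod 3: f = (x^2 + x + 2)(x^4 + 2x + 2), pattern 4+2; mod 11: f = (x^3 + 7x + 10)(x^3 + 3x^2 + 4), pattern 3+3; mod 19: f = (x + 13)(x + 15)(x^2 + 9x + 10)(x^2 + 12x + 2), pattern 2+2+1+1; mod 61: f = (x + 4)(x + 37)(x + 51)(x^3 + 22x^2 + 36x + 25), pattern 3+1+1+1. No other pattern occurs in this range, so the set of observed cycle types is {4+2, 3+3, 2+2+1+1, 3+1+1+1}. The candidates containing elements of all these cycle types are (C_3 x C_3) : C_4 (6T10) of order 36, A_6 (6T15) of order 360; the others are excluded. The observed types are precisely the cycle types that occur in (C_3 x C_3) : C_4 (6T10) (apart from the identity). Each of the other remaining candidates has further cycle types, and by the Chebotarev density theorem the matching factorization patterns would occur for a proportion of primes equal to their share of the group: A_6 (6T15) additionally contains elements of type 5+1 (144 of its 360 elements, about 40% of primes). None of the 19 primes tested shows any such pattern (for each of these groups the chance of that is below 10^-4), which rules them out. Hence G = (C_3 x C_3) : C_4 (6T10), of order 36.

(C_3 x C_3) : C_4, the transitive group 6T10 of order 36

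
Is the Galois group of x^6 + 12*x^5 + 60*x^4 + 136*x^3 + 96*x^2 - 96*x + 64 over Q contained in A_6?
The polynomial is irreducible of degree 6 over Q. Its discriminant is -190210142896128, which is not a perfect square. A Galois group lies in the alternating group exactly when the discriminant is a square in Q, so the Galois group (C_3 x S_3) is not contained in A_6.

No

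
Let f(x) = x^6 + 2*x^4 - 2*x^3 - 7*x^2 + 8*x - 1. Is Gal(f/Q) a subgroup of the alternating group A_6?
The polynomial is irreducible of degree 6 over Q. Its discriminant is 276091456 = 16616^2, a perfect square. A Galois group lies in the alternating group exactly when the discriminant is a square in Q, so the Galois group (S_4) is contained in A_6.

Yes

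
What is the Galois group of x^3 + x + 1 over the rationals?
The polynomial is an irreducible cubic over Q and its discriminant is -31, which is not a perfect square. For an irreducible cubic, a non-square discriminant gives Galois group S_3.

3T2: S_3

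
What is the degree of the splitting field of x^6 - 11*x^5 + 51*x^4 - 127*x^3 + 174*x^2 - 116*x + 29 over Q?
36

The degree of the splitting field over Q equals the order of the Galois group, so first determine the group. The polynomial f is an irreducible sextic over Q, so G = Gal(f/Q) is one of the 16 transitive subgroups 6T1, ..., 6T16 of S_6. The discriminant of f is 525625 = 725^2, a perfect square, so G is contained in A_6. The transitive groups of degree 6 contained in A_6 are: A_4 (6T4, order 12), S_4 (6T7, order 24), (C_3 x C_3) : C_4 (6T10, order 36), PSL(2,5) (6T12, order 60), A_6 (6T15, order 360). By Dedekind's theorem, for a prime p not dividing disc(f) the degrees of the irreducible factors of f mod p form the cycle type of an element of G. Factoring f modulo the 19 such primes p <= 73 (skipping 5, 29, which divide the discriminant), each new pattern first appears at: mod 2: f = (x^2 + x + 1)(x^4 + x + 1), pattern 4+2; mod 11: f = (x^3 + 2x^2 + 7x + 2)(x^3 + 9x^2 + 4x + 9), pattern 3+3; mod 19: f = (x + 9)(x + 10)(x^2 + 1)(x^2 + 8x + 17), pattern 2+2+1+1; mod 61: f = (x + 26)(x + 33)(x + 40)(x^3 + 12x^2 + 37x + 12), pattern 3+1+1+1. No other pattern occurs in this range, so the set of observed cycle types is {4+2, 3+3, 2+2+1+1, 3+1+1+1}. The candidates containing elements of all these cycle types are (C_3 x C_3) : C_4 (6T10) of order 36, A_6 (6T15) of order 360; the others are excluded. The observed types are precisely the cycle types that occur in (C_3 x C_3) : C_4 (6T10) (apart from the identity). Each of the other remaining candidates has further cycle types, and by the Chebotarev density theorem the matching factorization patterns would occur for a proportion of primes equal to their share of the group: A_6 (6T15) additionally contains elements of type 5+1 (144 of its 360 elements, about 40% of primes). None of the 19 primes tested shows any such pattern (for each of these groups the chance of that is below 10^-4), which rules them out. Hence G = (C_3 x C_3) : C_4 (6T10), of order 36. The Galois group (C_3 x C_3) : C_4 (6T10) has order 36, so the splitting field has degree 36 over Q.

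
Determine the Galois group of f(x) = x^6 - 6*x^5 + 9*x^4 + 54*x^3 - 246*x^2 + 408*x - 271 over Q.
The polynomial f is an irreducible sextic over Q, so G = Gal(f/Q) is one of the 16 transitive subgroups 6T1, ..., 6T16 of S_6. The discriminant of f is 1323222688272384 = 36376128^2, a perfect square, so G is contained in A_6. The transitive groups of degree 6 contained in A_6 are: A_4 (6T4, order 12), S_4 (6T7, order 24), (C_3 x C_3) : C_4 (6T10, order 36), PSL(2,5) (6T12, order 60), A_6 (6T15, order 360). By Dedekind's theorem, for a prime p not dividing disc(f) the degrees of the irreducible factors of f mod p form the cycle type of an element of G. Factoring f modulo the 33 such primes p <= 149 (skipping 2, 3, which divide the discriminant), each new pattern first appears at: mod 5: f = (x^3 + x + 4)(x^3 + 4x^2 + 3x + 1), pattern 3+3; mod 17: f = (x + 7)(x + 16)(x^2 + x + 7)(x^2 + 4x + 9), pattern 2+2+1+1; mod 71: f = (x + 7)(x + 14)(x + 22)(x + 23)(x + 34)(x + 36), pattern 1+1+1+1+1+1. No other pattern occurs in this range, so the set of observed cycle types is {3+3, 2+2+1+1, 1+1+1+1+1+1}. The candidates containing elements of all these cycle types are A_4 (6T4) of order 12, S_4 (6T7) of order 24, (C_3 x C_3) : C_4 (6T10) of order 36, PSL(2,5) (6T12) of order 60, A_6 (6T15) of order 360; the others are excluded. The observed types are precisely the cycle types that occur in A_4 (6T4). Each of the other remaining candidates has further cycle types, and by the Chebotarev density theorem the matching factorization patterns would occur for a proportion of primes equal to their share of the group: S_4 (6T7) additionally contains elements of type 4+2 (6 of its 24 elements, about 25% of primes); (C_3 x C_3) : C_4 (6T10) additionally contains elements of type 4+2, 3+1+1+1 (22 of its 36 elements, about 61% of primes); PSL(2,5) (6T12) additionally contains elements of type 5+1 (24 of its 60 elements, about 40% of primes); A_6 (6T15) additionally contains elements of type 5+1, 4+2, 3+1+1+1 (274 of its 360 elements, about 76% of primes). None of the 33 primes tested shows any such pattern (for each of these groups the chance of that is below 10^-4), which rules them out. Hence G = A_4 (6T4), of order 12.

A_4 (order 12)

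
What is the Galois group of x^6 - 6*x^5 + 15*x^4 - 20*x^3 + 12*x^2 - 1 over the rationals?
A_4 x C_2

The polynomial f is an irreducible sextic over Q, so G = Gal(f/Q) is one of the 16 transitive subgroups 6T1, ..., 6T16 of S_6. The discriminant of f is -419904, which is not a perfect square, so G is not contained in A_6. The transitive groups of degree 6 not contained in A_6 are: C_6 (6T1, order 6), S_3 (6T2, order 6), D_6 (6T3, order 12), C_3 x S_3 (6T5, order 18), A_4 x C_2 (6T6, order 24), S_4 (6T8, order 24), S_3 x S_3 (6T9, order 36), S_4 x C_2 (6T11, order 48), (S_3 x S_3) : C_2 (6T13, order 72), PGL(2,5) (6T14, order 120), S_6 (6T16, order 720). By Dedekind's theorem, for a prime p not dividing disc(f) the degrees of the irreducible factors of f mod p form the cycle type of an element of G. Factoring f modulo the 33 such primes p <= 149 (skipping 2, 3, which divide the discriminant), each new pattern first appears at: mod 5: f = (x^3 + 4x + 2)(x^3 + 4x^2 + x + 2), pattern 3+3; mod 7: f = (x^6 + x^5 + x^4 + x^3 + 5x^2 + 6), pattern 6; mod 17: f = (x + 7)(x + 8)(x^2 + 15x + 4)(x^2 + 15x + 11), pattern 2+2+1+1; mod 19: f = (x + 2)(x + 7)(x + 10)(x + 15)(x^2 + 17x + 17), pattern 2+1+1+1+1; mod 71: f = (x^2 + 69x + 17)(x^2 + 69x + 26)(x^2 + 69x + 31), pattern 2+2+2. No other pattern occurs in this range, so the set of observed cycle types is {3+3, 6, 2+2+1+1, 2+1+1+1+1, 2+2+2}. The candidates containing elements of all these cycle types are A_4 x C_2 (6T6) of order 24, S_4 x C_2 (6T11) of order 48, (S_3 x S_3) : C_2 (6T13) of order 72, S_6 (6T16) of order 720; the others are excluded. The observed types are precisely the cycle types that occur in A_4 x C_2 (6T6) (apart from the identity). Each of the other remaining candidates has further cycle types, and by the Chebotarev density theorem the matching factorization patterns would occur for a proportion of primes equal to their share of the group: S_4 x C_2 (6T11) additionally contains elements of type 4+2, 4+1+1 (12 of its 48 elements, about 25% of primes); (S_3 x S_3) : C_2 (6T13) additionally contains elements of type 4+2, 3+2+1, 3+1+1+1 (34 of its 72 elements, about 47% of primes); S_6 (6T16) additionally contains elements of type 5+1, 4+2, 4+1+1, 3+2+1, 3+1+1+1 (484 of its 720 elements, about 67% of primes). None of the 33 primes tested shows any such pattern (for each of these groups the chance of that is below 10^-4), which rules them out. Hence G = A_4 x C_2 (6T6), of order 24.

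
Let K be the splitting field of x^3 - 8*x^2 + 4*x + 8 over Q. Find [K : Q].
3

The degree of the splitting field over Q equals the order of the Galois group, so first determine the group. The polynomial is an irreducible cubic over Q and its discriminant is 10816 = 104^2, a perfect square. For an irreducible cubic, a square discriminant forces the Galois group to be A_3, the cyclic group of order 3. The Galois group C_3 (3T1) has order 3, so the splitting field has degree 3 over Q.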